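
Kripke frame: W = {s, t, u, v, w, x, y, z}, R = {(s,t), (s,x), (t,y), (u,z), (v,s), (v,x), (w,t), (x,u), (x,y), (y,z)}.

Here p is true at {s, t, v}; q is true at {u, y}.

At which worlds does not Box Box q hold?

s: Box Box q is T. ✗
t: Box Box q is F. ✓
u: Box Box q is T. ✗
v: Box Box q is F. ✓
w: Box Box q is T. ✗
x: Box Box q is F. ✓
y: Box Box q is T. ✗
z: Box Box q is T. ✗

{t, v, x}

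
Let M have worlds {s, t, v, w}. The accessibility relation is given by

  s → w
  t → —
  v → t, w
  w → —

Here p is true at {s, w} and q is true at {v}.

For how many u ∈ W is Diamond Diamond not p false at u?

4

s: successors {w}; Diamond not p there: w:F. ✗
t: no successors, so Diamond Diamond not p fails. ✗
v: successors {t, w}; Diamond not p there: t:F, w:F. ✗
w: no successors, so Diamond Diamond not p fails. ✗
Satisfying worlds: ∅.
So Diamond Diamond not p fails at the other 4 worlds.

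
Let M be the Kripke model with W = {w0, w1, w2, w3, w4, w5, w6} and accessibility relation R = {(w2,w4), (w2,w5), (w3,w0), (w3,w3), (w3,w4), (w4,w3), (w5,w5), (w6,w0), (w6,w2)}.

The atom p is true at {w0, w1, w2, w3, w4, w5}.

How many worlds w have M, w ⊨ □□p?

w0: no successors, so □□p holds vacuously. ✓
w1: no successors, so □□p holds vacuously. ✓
w2: successors {w4, w5}; □p there: w4:T, w5:T. ✓
w3: successors {w0, w3, w4}; □p there: w0:T, w3:T, w4:T. ✓
w4: successors {w3}; □p there: w3:T. ✓
w5: successors {w5}; □p there: w5:T. ✓
w6: successors {w0, w2}; □p there: w0:T, w2:T. ✓
Satisfying worlds: {w0, w1, w2, w3, w4, w5, w6}.

7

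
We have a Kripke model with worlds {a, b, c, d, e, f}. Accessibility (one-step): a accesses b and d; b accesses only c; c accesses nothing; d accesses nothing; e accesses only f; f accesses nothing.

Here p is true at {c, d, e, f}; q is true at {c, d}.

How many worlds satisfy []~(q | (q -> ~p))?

3

a: successors {b, d}; ~(q | (q -> ~p)) there: b:F, d:F. ✗
b: successors {c}; ~(q | (q -> ~p)) there: c:F. ✗
c: no successors, so []~(q | (q -> ~p)) holds vacuously. ✓
d: no successors, so []~(q | (q -> ~p)) holds vacuously. ✓
e: successors {f}; ~(q | (q -> ~p)) there: f:F. ✗
f: no successors, so []~(q | (q -> ~p)) holds vacuously. ✓
Satisfying worlds: {c, d, f}.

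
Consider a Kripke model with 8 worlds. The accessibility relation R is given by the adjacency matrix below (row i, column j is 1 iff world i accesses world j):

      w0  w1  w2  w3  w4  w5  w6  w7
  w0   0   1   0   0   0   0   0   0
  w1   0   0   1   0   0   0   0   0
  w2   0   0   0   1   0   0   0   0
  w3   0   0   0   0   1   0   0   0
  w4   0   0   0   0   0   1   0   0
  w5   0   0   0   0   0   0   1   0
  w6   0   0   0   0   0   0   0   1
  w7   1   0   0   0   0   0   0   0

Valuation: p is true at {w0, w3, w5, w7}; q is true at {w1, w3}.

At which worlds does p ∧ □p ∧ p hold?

w0: p ∧ □p is F, p is T. ✗
w1: p ∧ □p is F, p is F. ✗
w2: p ∧ □p is F, p is F. ✗
w3: p ∧ □p is F, p is T. ✗
w4: p ∧ □p is F, p is F. ✗
w5: p ∧ □p is F, p is T. ✗
w6: p ∧ □p is F, p is F. ✗
w7: p ∧ □p is T, p is T. ✓

{w7}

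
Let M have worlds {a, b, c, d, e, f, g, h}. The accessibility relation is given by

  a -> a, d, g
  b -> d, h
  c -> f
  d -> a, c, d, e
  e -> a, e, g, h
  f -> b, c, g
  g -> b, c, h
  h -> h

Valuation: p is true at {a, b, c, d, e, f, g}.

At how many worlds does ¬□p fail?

a: □p is T. ✗
b: □p is F. ✓
c: □p is T. ✗
d: □p is T. ✗
e: □p is F. ✓
f: □p is T. ✗
g: □p is F. ✓
h: □p is F. ✓
Satisfying worlds: {b, e, g, h}.
So ¬□p fails at the other 4 worlds.

4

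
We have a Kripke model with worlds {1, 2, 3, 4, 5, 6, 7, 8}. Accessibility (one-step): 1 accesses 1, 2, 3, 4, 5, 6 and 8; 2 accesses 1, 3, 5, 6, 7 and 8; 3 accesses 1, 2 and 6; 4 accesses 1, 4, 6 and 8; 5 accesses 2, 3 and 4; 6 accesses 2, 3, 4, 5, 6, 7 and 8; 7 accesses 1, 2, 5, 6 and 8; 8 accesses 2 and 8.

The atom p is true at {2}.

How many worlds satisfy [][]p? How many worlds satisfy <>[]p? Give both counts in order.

For [][]p:
1: successors {1, 2, 3, 4, 5, 6, 8}; []p there: 1:F, 2:F, 3:F, 4:F, 5:F, 6:F, 8:F. ✗
2: successors {1, 3, 5, 6, 7, 8}; []p there: 1:F, 3:F, 5:F, 6:F, 7:F, 8:F. ✗
3: successors {1, 2, 6}; []p there: 1:F, 2:F, 6:F. ✗
4: successors {1, 4, 6, 8}; []p there: 1:F, 4:F, 6:F, 8:F. ✗
5: successors {2, 3, 4}; []p there: 2:F, 3:F, 4:F. ✗
6: successors {2, 3, 4, 5, 6, 7, 8}; []p there: 2:F, 3:F, 4:F, 5:F, 6:F, 7:F, 8:F. ✗
7: successors {1, 2, 5, 6, 8}; []p there: 1:F, 2:F, 5:F, 6:F, 8:F. ✗
8: successors {2, 8}; []p there: 2:F, 8:F. ✗
— 0 worlds.
For <>[]p:
1: successors {1, 2, 3, 4, 5, 6, 8}; []p there: 1:F, 2:F, 3:F, 4:F, 5:F, 6:F, 8:F. ✗
2: successors {1, 3, 5, 6, 7, 8}; []p there: 1:F, 3:F, 5:F, 6:F, 7:F, 8:F. ✗
3: successors {1, 2, 6}; []p there: 1:F, 2:F, 6:F. ✗
4: successors {1, 4, 6, 8}; []p there: 1:F, 4:F, 6:F, 8:F. ✗
5: successors {2, 3, 4}; []p there: 2:F, 3:F, 4:F. ✗
6: successors {2, 3, 4, 5, 6, 7, 8}; []p there: 2:F, 3:F, 4:F, 5:F, 6:F, 7:F, 8:F. ✗
7: successors {1, 2, 5, 6, 8}; []p there: 1:F, 2:F, 5:F, 6:F, 8:F. ✗
8: successors {2, 8}; []p there: 2:F, 8:F. ✗
— 0 worlds.

0 and 0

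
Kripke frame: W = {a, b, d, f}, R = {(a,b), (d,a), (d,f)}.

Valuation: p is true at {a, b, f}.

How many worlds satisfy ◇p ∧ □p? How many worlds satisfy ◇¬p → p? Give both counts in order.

2 and 4

For ◇p ∧ □p:
a: ◇p is T, □p is T. ✓
b: ◇p is F, □p is T. ✗
d: ◇p is T, □p is T. ✓
f: ◇p is F, □p is T. ✗
— 2 worlds.
For ◇¬p → p:
a: ◇¬p is F, p is T. ✓
b: ◇¬p is F, p is T. ✓
d: ◇¬p is F, p is F. ✓
f: ◇¬p is F, p is T. ✓
— 4 worlds.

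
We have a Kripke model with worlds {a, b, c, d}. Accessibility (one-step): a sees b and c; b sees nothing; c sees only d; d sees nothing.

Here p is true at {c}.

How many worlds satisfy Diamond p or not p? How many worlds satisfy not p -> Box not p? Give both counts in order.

3 and 3

For Diamond p or not p:
a: Diamond p is T, not p is T. ✓
b: Diamond p is F, not p is T. ✓
c: Diamond p is F, not p is F. ✗
d: Diamond p is F, not p is T. ✓
— 3 worlds.
For not p -> Box not p:
a: not p is T, Box not p is F. ✗
b: not p is T, Box not p is T. ✓
c: not p is F, Box not p is T. ✓
d: not p is T, Box not p is T. ✓
— 3 worlds.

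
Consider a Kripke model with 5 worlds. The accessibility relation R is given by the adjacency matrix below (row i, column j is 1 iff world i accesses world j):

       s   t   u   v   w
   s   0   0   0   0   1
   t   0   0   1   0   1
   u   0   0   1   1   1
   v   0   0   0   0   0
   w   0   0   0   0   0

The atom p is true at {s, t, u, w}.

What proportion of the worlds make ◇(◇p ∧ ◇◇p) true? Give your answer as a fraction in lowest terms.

s: successors {w}; ◇p ∧ ◇◇p there: w:F. ✗
t: successors {u, w}; ◇p ∧ ◇◇p there: u:T, w:F. ✓
u: successors {u, v, w}; ◇p ∧ ◇◇p there: u:T, v:F, w:F. ✓
v: no successors, so ◇(◇p ∧ ◇◇p) fails. ✗
w: no successors, so ◇(◇p ∧ ◇◇p) fails. ✗
That's 2 of 5 worlds, so 2/5.

2/5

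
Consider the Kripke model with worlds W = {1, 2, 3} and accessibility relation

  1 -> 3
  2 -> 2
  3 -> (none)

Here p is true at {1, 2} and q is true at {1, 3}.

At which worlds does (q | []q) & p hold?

{1}

1: q | []q is T, p is T. ✓
2: q | []q is F, p is T. ✗
3: q | []q is T, p is F. ✗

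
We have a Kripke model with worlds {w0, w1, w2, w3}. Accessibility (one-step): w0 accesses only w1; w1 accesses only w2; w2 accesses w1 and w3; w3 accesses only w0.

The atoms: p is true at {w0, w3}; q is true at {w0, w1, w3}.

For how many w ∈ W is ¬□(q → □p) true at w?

3

w0: □(q → □p) is F. ✓
w1: □(q → □p) is T. ✗
w2: □(q → □p) is F. ✓
w3: □(q → □p) is F. ✓
Satisfying worlds: {w0, w2, w3}.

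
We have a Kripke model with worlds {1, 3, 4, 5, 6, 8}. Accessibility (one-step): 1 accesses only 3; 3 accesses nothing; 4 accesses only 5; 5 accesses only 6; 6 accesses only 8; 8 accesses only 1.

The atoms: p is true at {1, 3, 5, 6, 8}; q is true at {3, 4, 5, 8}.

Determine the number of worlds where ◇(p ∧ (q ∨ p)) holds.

1: successors {3}; p ∧ (q ∨ p) there: 3:T. ✓
3: no successors, so ◇(p ∧ (q ∨ p)) fails. ✗
4: successors {5}; p ∧ (q ∨ p) there: 5:T. ✓
5: successors {6}; p ∧ (q ∨ p) there: 6:T. ✓
6: successors {8}; p ∧ (q ∨ p) there: 8:T. ✓
8: successors {1}; p ∧ (q ∨ p) there: 1:T. ✓
Satisfying worlds: {1, 4, 5, 6, 8}.

5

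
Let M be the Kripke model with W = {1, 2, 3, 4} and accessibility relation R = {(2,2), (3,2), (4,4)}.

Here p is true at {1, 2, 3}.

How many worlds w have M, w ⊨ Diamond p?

2

1: no successors, so Diamond p fails. ✗
2: successors {2}; p there: 2:T. ✓
3: successors {2}; p there: 2:T. ✓
4: successors {4}; p there: 4:F. ✗
Satisfying worlds: {2, 3}.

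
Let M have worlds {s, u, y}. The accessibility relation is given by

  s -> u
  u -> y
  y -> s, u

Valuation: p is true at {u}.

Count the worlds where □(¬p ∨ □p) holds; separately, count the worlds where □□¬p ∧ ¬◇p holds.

For □(¬p ∨ □p):
s: successors {u}; ¬p ∨ □p there: u:F. ✗
u: successors {y}; ¬p ∨ □p there: y:T. ✓
y: successors {s, u}; ¬p ∨ □p there: s:T, u:F. ✗
— 1 world.
For □□¬p ∧ ¬◇p:
s: □□¬p is T, ¬◇p is F. ✗
u: □□¬p is F, ¬◇p is T. ✗
y: □□¬p is F, ¬◇p is F. ✗
— 0 worlds.

1 and 0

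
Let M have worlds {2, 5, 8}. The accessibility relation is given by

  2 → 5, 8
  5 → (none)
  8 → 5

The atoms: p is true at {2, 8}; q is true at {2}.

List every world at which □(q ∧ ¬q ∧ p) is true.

{5}

2: successors {5, 8}; q ∧ ¬q ∧ p there: 5:F, 8:F. ✗
5: no successors, so □(q ∧ ¬q ∧ p) holds vacuously. ✓
8: successors {5}; q ∧ ¬q ∧ p there: 5:F. ✗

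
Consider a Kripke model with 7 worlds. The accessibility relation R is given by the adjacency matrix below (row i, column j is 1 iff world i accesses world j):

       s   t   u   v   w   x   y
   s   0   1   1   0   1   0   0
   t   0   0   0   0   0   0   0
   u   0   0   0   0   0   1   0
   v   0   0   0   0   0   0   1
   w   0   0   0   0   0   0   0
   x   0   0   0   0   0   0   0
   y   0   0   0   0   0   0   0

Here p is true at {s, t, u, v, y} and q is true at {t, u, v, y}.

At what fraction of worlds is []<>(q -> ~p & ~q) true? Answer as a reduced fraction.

4/7

s: successors {t, u, w}; <>(q -> ~p & ~q) there: t:F, u:T, w:F. ✗
t: no successors, so []<>(q -> ~p & ~q) holds vacuously. ✓
u: successors {x}; <>(q -> ~p & ~q) there: x:F. ✗
v: successors {y}; <>(q -> ~p & ~q) there: y:F. ✗
w: no successors, so []<>(q -> ~p & ~q) holds vacuously. ✓
x: no successors, so []<>(q -> ~p & ~q) holds vacuously. ✓
y: no successors, so []<>(q -> ~p & ~q) holds vacuously. ✓
That's 4 of 7 worlds, so 4/7.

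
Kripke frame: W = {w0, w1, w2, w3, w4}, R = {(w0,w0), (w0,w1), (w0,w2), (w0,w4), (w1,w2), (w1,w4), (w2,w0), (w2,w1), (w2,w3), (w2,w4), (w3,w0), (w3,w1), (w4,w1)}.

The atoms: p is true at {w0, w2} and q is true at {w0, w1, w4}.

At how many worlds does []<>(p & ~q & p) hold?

2

w0: successors {w0, w1, w2, w4}; <>(p & ~q & p) there: w0:T, w1:T, w2:F, w4:F. ✗
w1: successors {w2, w4}; <>(p & ~q & p) there: w2:F, w4:F. ✗
w2: successors {w0, w1, w3, w4}; <>(p & ~q & p) there: w0:T, w1:T, w3:F, w4:F. ✗
w3: successors {w0, w1}; <>(p & ~q & p) there: w0:T, w1:T. ✓
w4: successors {w1}; <>(p & ~q & p) there: w1:T. ✓
Satisfying worlds: {w3, w4}.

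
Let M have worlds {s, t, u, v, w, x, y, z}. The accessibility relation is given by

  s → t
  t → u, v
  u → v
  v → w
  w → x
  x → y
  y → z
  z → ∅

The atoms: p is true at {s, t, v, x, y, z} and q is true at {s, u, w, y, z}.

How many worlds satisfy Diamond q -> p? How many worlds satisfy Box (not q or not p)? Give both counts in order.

8 and 6

For Diamond q -> p:
s: Diamond q is F, p is T. ✓
t: Diamond q is T, p is T. ✓
u: Diamond q is F, p is F. ✓
v: Diamond q is T, p is T. ✓
w: Diamond q is F, p is F. ✓
x: Diamond q is T, p is T. ✓
y: Diamond q is T, p is T. ✓
z: Diamond q is F, p is T. ✓
— 8 worlds.
For Box (not q or not p):
s: successors {t}; not q or not p there: t:T. ✓
t: successors {u, v}; not q or not p there: u:T, v:T. ✓
u: successors {v}; not q or not p there: v:T. ✓
v: successors {w}; not q or not p there: w:T. ✓
w: successors {x}; not q or not p there: x:T. ✓
x: successors {y}; not q or not p there: y:F. ✗
y: successors {z}; not q or not p there: z:F. ✗
z: no successors, so Box (not q or not p) holds vacuously. ✓
— 6 worlds.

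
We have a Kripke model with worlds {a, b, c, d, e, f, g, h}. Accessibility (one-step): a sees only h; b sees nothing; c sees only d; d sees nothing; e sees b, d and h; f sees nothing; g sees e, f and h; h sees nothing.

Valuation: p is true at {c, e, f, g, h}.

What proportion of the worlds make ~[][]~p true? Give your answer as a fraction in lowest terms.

a: [][]~p is T. ✗
b: [][]~p is T. ✗
c: [][]~p is T. ✗
d: [][]~p is T. ✗
e: [][]~p is T. ✗
f: [][]~p is T. ✗
g: [][]~p is F. ✓
h: [][]~p is T. ✗
That's 1 of 8 worlds, so 1/8.

1/8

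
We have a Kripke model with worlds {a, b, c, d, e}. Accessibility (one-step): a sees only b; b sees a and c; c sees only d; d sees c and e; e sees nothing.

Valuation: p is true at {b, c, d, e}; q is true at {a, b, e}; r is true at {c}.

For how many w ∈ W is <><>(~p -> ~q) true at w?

4

a: successors {b}; <>(~p -> ~q) there: b:T. ✓
b: successors {a, c}; <>(~p -> ~q) there: a:T, c:T. ✓
c: successors {d}; <>(~p -> ~q) there: d:T. ✓
d: successors {c, e}; <>(~p -> ~q) there: c:T, e:F. ✓
e: no successors, so <><>(~p -> ~q) fails. ✗
Satisfying worlds: {a, b, c, d}.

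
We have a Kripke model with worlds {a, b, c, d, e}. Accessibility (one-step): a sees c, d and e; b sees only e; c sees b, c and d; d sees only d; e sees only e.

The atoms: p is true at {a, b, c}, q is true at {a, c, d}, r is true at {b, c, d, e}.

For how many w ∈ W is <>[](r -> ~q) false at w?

a: successors {c, d, e}; [](r -> ~q) there: c:F, d:F, e:T. ✓
b: successors {e}; [](r -> ~q) there: e:T. ✓
c: successors {b, c, d}; [](r -> ~q) there: b:T, c:F, d:F. ✓
d: successors {d}; [](r -> ~q) there: d:F. ✗
e: successors {e}; [](r -> ~q) there: e:T. ✓
Satisfying worlds: {a, b, c, e}.
So <>[](r -> ~q) fails at the other 1 world.

1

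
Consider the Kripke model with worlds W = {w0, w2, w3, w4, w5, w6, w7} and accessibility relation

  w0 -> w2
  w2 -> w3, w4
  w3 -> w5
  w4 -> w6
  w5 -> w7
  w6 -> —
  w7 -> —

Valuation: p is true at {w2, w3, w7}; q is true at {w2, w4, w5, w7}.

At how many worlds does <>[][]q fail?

3

w0: successors {w2}; [][]q there: w2:F. ✗
w2: successors {w3, w4}; [][]q there: w3:T, w4:T. ✓
w3: successors {w5}; [][]q there: w5:T. ✓
w4: successors {w6}; [][]q there: w6:T. ✓
w5: successors {w7}; [][]q there: w7:T. ✓
w6: no successors, so <>[][]q fails. ✗
w7: no successors, so <>[][]q fails. ✗
Satisfying worlds: {w2, w3, w4, w5}.
So <>[][]q fails at the other 3 worlds.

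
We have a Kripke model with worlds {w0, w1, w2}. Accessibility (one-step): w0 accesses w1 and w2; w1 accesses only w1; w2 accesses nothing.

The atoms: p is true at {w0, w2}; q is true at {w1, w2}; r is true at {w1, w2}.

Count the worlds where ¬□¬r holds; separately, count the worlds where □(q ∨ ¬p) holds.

For ¬□¬r:
w0: □¬r is F. ✓
w1: □¬r is F. ✓
w2: □¬r is T. ✗
— 2 worlds.
For □(q ∨ ¬p):
w0: successors {w1, w2}; q ∨ ¬p there: w1:T, w2:T. ✓
w1: successors {w1}; q ∨ ¬p there: w1:T. ✓
w2: no successors, so □(q ∨ ¬p) holds vacuously. ✓
— 3 worlds.

2 and 3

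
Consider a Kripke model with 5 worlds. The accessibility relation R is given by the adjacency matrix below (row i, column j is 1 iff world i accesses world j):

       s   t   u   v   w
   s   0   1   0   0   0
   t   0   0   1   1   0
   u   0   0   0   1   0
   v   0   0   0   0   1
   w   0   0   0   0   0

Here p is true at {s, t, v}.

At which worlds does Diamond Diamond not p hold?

s: successors {t}; Diamond not p there: t:T. ✓
t: successors {u, v}; Diamond not p there: u:F, v:T. ✓
u: successors {v}; Diamond not p there: v:T. ✓
v: successors {w}; Diamond not p there: w:F. ✗
w: no successors, so Diamond Diamond not p fails. ✗

{s, t, u}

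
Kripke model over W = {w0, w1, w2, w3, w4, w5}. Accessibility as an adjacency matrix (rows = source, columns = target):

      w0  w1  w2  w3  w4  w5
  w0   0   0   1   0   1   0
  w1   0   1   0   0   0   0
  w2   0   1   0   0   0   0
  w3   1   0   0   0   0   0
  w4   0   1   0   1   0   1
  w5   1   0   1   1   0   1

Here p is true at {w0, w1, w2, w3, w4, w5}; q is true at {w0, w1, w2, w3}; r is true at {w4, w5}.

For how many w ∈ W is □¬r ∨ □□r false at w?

3

w0: □¬r is F, □□r is F. ✗
w1: □¬r is T, □□r is F. ✓
w2: □¬r is T, □□r is F. ✓
w3: □¬r is T, □□r is F. ✓
w4: □¬r is F, □□r is F. ✗
w5: □¬r is F, □□r is F. ✗
Satisfying worlds: {w1, w2, w3}.
So □¬r ∨ □□r fails at the other 3 worlds.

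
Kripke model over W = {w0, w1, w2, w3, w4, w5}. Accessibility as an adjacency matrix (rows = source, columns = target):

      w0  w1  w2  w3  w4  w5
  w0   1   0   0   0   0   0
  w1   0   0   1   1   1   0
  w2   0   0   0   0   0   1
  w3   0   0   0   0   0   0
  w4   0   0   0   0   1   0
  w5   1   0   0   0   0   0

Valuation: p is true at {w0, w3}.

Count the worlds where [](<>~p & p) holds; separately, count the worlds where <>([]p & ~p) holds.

1 and 1

For [](<>~p & p):
w0: successors {w0}; <>~p & p there: w0:F. ✗
w1: successors {w2, w3, w4}; <>~p & p there: w2:F, w3:F, w4:F. ✗
w2: successors {w5}; <>~p & p there: w5:F. ✗
w3: no successors, so [](<>~p & p) holds vacuously. ✓
w4: successors {w4}; <>~p & p there: w4:F. ✗
w5: successors {w0}; <>~p & p there: w0:F. ✗
— 1 world.
For <>([]p & ~p):
w0: successors {w0}; []p & ~p there: w0:F. ✗
w1: successors {w2, w3, w4}; []p & ~p there: w2:F, w3:F, w4:F. ✗
w2: successors {w5}; []p & ~p there: w5:T. ✓
w3: no successors, so <>([]p & ~p) fails. ✗
w4: successors {w4}; []p & ~p there: w4:F. ✗
w5: successors {w0}; []p & ~p there: w0:F. ✗
— 1 world.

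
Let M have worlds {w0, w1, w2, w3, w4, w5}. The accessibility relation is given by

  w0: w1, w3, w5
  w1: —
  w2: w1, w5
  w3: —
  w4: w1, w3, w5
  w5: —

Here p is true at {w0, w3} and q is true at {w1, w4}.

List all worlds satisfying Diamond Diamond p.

∅

w0: successors {w1, w3, w5}; Diamond p there: w1:F, w3:F, w5:F. ✗
w1: no successors, so Diamond Diamond p fails. ✗
w2: successors {w1, w5}; Diamond p there: w1:F, w5:F. ✗
w3: no successors, so Diamond Diamond p fails. ✗
w4: successors {w1, w3, w5}; Diamond p there: w1:F, w3:F, w5:F. ✗
w5: no successors, so Diamond Diamond p fails. ✗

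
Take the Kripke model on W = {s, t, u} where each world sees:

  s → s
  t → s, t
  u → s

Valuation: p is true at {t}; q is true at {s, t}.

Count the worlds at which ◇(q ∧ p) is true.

s: successors {s}; q ∧ p there: s:F. ✗
t: successors {s, t}; q ∧ p there: s:F, t:T. ✓
u: successors {s}; q ∧ p there: s:F. ✗
Satisfying worlds: {t}.

1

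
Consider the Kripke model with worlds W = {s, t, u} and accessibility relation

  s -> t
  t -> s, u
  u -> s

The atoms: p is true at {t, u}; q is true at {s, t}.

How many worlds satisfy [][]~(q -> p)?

0

s: successors {t}; []~(q -> p) there: t:F. ✗
t: successors {s, u}; []~(q -> p) there: s:F, u:T. ✗
u: successors {s}; []~(q -> p) there: s:F. ✗
Satisfying worlds: ∅.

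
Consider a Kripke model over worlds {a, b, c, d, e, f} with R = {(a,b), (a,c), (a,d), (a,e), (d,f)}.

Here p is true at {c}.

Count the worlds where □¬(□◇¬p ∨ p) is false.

a: successors {b, c, d, e}; ¬(□◇¬p ∨ p) there: b:F, c:F, d:T, e:F. ✗
b: no successors, so □¬(□◇¬p ∨ p) holds vacuously. ✓
c: no successors, so □¬(□◇¬p ∨ p) holds vacuously. ✓
d: successors {f}; ¬(□◇¬p ∨ p) there: f:F. ✗
e: no successors, so □¬(□◇¬p ∨ p) holds vacuously. ✓
f: no successors, so □¬(□◇¬p ∨ p) holds vacuously. ✓
Satisfying worlds: {b, c, e, f}.
So □¬(□◇¬p ∨ p) fails at the other 2 worlds.

2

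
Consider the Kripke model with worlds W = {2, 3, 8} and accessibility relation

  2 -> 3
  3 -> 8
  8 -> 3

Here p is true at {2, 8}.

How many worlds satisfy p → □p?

2: p is T, □p is F. ✗
3: p is F, □p is T. ✓
8: p is T, □p is F. ✗
Satisfying worlds: {3}.

1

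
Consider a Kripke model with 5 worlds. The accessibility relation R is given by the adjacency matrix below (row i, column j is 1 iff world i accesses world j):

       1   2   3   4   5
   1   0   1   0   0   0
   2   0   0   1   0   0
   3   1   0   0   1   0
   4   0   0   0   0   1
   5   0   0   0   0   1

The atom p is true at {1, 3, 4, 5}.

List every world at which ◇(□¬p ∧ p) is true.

1: successors {2}; □¬p ∧ p there: 2:F. ✗
2: successors {3}; □¬p ∧ p there: 3:F. ✗
3: successors {1, 4}; □¬p ∧ p there: 1:T, 4:F. ✓
4: successors {5}; □¬p ∧ p there: 5:F. ✗
5: successors {5}; □¬p ∧ p there: 5:F. ✗

{3}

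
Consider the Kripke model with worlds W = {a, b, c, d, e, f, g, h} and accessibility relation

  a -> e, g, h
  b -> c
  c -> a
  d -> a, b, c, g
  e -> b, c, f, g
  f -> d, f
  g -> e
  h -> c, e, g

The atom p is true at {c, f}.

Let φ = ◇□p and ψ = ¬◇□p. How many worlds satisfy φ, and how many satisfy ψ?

For ◇□p:
a: successors {e, g, h}; □p there: e:F, g:F, h:F. ✗
b: successors {c}; □p there: c:F. ✗
c: successors {a}; □p there: a:F. ✗
d: successors {a, b, c, g}; □p there: a:F, b:T, c:F, g:F. ✓
e: successors {b, c, f, g}; □p there: b:T, c:F, f:F, g:F. ✓
f: successors {d, f}; □p there: d:F, f:F. ✗
g: successors {e}; □p there: e:F. ✗
h: successors {c, e, g}; □p there: c:F, e:F, g:F. ✗
— 2 worlds.
For ¬◇□p:
a: ◇□p is F. ✓
b: ◇□p is F. ✓
c: ◇□p is F. ✓
d: ◇□p is T. ✗
e: ◇□p is T. ✗
f: ◇□p is F. ✓
g: ◇□p is F. ✓
h: ◇□p is F. ✓
— 6 worlds.

2 and 6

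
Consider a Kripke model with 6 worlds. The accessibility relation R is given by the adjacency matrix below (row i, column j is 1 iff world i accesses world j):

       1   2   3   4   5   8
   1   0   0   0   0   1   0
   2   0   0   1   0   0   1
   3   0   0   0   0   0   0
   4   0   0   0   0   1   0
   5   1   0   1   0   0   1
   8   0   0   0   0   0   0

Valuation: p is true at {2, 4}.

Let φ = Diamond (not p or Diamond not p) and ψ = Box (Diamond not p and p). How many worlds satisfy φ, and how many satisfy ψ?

4 and 2

For Diamond (not p or Diamond not p):
1: successors {5}; not p or Diamond not p there: 5:T. ✓
2: successors {3, 8}; not p or Diamond not p there: 3:T, 8:T. ✓
3: no successors, so Diamond (not p or Diamond not p) fails. ✗
4: successors {5}; not p or Diamond not p there: 5:T. ✓
5: successors {1, 3, 8}; not p or Diamond not p there: 1:T, 3:T, 8:T. ✓
8: no successors, so Diamond (not p or Diamond not p) fails. ✗
— 4 worlds.
For Box (Diamond not p and p):
1: successors {5}; Diamond not p and p there: 5:F. ✗
2: successors {3, 8}; Diamond not p and p there: 3:F, 8:F. ✗
3: no successors, so Box (Diamond not p and p) holds vacuously. ✓
4: successors {5}; Diamond not p and p there: 5:F. ✗
5: successors {1, 3, 8}; Diamond not p and p there: 1:F, 3:F, 8:F. ✗
8: no successors, so Box (Diamond not p and p) holds vacuously. ✓
— 2 worlds.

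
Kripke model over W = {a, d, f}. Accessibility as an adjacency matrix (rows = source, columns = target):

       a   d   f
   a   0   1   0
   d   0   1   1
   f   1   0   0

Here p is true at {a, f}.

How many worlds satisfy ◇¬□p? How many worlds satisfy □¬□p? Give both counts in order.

3 and 2

For ◇¬□p:
a: successors {d}; ¬□p there: d:T. ✓
d: successors {d, f}; ¬□p there: d:T, f:F. ✓
f: successors {a}; ¬□p there: a:T. ✓
— 3 worlds.
For □¬□p:
a: successors {d}; ¬□p there: d:T. ✓
d: successors {d, f}; ¬□p there: d:T, f:F. ✗
f: successors {a}; ¬□p there: a:T. ✓
— 2 worlds.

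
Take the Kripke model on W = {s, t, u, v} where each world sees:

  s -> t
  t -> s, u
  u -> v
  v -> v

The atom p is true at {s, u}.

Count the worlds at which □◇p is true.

1

s: successors {t}; ◇p there: t:T. ✓
t: successors {s, u}; ◇p there: s:F, u:F. ✗
u: successors {v}; ◇p there: v:F. ✗
v: successors {v}; ◇p there: v:F. ✗
Satisfying worlds: {s}.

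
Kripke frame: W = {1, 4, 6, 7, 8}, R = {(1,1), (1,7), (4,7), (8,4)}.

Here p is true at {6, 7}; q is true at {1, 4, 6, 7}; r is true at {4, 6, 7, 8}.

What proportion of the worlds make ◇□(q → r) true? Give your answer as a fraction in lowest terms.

1: successors {1, 7}; □(q → r) there: 1:F, 7:T. ✓
4: successors {7}; □(q → r) there: 7:T. ✓
6: no successors, so ◇□(q → r) fails. ✗
7: no successors, so ◇□(q → r) fails. ✗
8: successors {4}; □(q → r) there: 4:T. ✓
That's 3 of 5 worlds, so 3/5.

3/5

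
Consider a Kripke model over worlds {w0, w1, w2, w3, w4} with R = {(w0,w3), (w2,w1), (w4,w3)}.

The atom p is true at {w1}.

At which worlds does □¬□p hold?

w0: successors {w3}; ¬□p there: w3:F. ✗
w1: no successors, so □¬□p holds vacuously. ✓
w2: successors {w1}; ¬□p there: w1:F. ✗
w3: no successors, so □¬□p holds vacuously. ✓
w4: successors {w3}; ¬□p there: w3:F. ✗

{w1, w3}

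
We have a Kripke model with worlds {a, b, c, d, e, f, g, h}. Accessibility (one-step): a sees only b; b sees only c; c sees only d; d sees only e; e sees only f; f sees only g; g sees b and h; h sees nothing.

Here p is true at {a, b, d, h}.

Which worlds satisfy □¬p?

a: successors {b}; ¬p there: b:F. ✗
b: successors {c}; ¬p there: c:T. ✓
c: successors {d}; ¬p there: d:F. ✗
d: successors {e}; ¬p there: e:T. ✓
e: successors {f}; ¬p there: f:T. ✓
f: successors {g}; ¬p there: g:T. ✓
g: successors {b, h}; ¬p there: b:F, h:F. ✗
h: no successors, so □¬p holds vacuously. ✓

{b, d, e, f, h}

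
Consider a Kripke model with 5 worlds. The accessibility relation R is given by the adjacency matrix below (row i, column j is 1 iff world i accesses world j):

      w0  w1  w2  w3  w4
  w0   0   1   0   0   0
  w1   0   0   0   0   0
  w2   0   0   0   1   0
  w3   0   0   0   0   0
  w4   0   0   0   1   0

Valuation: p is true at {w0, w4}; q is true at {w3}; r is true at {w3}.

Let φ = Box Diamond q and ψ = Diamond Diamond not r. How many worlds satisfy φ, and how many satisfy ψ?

2 and 0

For Box Diamond q:
w0: successors {w1}; Diamond q there: w1:F. ✗
w1: no successors, so Box Diamond q holds vacuously. ✓
w2: successors {w3}; Diamond q there: w3:F. ✗
w3: no successors, so Box Diamond q holds vacuously. ✓
w4: successors {w3}; Diamond q there: w3:F. ✗
— 2 worlds.
For Diamond Diamond not r:
w0: successors {w1}; Diamond not r there: w1:F. ✗
w1: no successors, so Diamond Diamond not r fails. ✗
w2: successors {w3}; Diamond not r there: w3:F. ✗
w3: no successors, so Diamond Diamond not r fails. ✗
w4: successors {w3}; Diamond not r there: w3:F. ✗
— 0 worlds.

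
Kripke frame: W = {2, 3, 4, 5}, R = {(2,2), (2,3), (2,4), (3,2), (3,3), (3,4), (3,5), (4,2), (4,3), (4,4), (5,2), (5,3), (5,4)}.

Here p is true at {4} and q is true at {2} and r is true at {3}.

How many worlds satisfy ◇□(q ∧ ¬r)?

0

2: successors {2, 3, 4}; □(q ∧ ¬r) there: 2:F, 3:F, 4:F. ✗
3: successors {2, 3, 4, 5}; □(q ∧ ¬r) there: 2:F, 3:F, 4:F, 5:F. ✗
4: successors {2, 3, 4}; □(q ∧ ¬r) there: 2:F, 3:F, 4:F. ✗
5: successors {2, 3, 4}; □(q ∧ ¬r) there: 2:F, 3:F, 4:F. ✗
Satisfying worlds: ∅.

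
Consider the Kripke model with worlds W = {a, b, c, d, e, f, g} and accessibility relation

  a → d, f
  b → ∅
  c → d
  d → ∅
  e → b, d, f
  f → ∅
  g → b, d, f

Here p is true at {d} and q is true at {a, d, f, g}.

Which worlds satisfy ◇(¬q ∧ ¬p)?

{e, g}

a: successors {d, f}; ¬q ∧ ¬p there: d:F, f:F. ✗
b: no successors, so ◇(¬q ∧ ¬p) fails. ✗
c: successors {d}; ¬q ∧ ¬p there: d:F. ✗
d: no successors, so ◇(¬q ∧ ¬p) fails. ✗
e: successors {b, d, f}; ¬q ∧ ¬p there: b:T, d:F, f:F. ✓
f: no successors, so ◇(¬q ∧ ¬p) fails. ✗
g: successors {b, d, f}; ¬q ∧ ¬p there: b:T, d:F, f:F. ✓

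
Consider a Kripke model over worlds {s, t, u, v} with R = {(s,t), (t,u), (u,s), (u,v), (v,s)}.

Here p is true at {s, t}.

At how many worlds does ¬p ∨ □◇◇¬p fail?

s: ¬p is F, □◇◇¬p is T. ✓
t: ¬p is F, □◇◇¬p is F. ✗
u: ¬p is T, □◇◇¬p is F. ✓
v: ¬p is T, □◇◇¬p is T. ✓
Satisfying worlds: {s, u, v}.
So ¬p ∨ □◇◇¬p fails at the other 1 world.

1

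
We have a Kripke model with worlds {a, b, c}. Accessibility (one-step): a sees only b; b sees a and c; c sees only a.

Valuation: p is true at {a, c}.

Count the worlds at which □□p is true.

a: successors {b}; □p there: b:T. ✓
b: successors {a, c}; □p there: a:F, c:T. ✗
c: successors {a}; □p there: a:F. ✗
Satisfying worlds: {a}.

1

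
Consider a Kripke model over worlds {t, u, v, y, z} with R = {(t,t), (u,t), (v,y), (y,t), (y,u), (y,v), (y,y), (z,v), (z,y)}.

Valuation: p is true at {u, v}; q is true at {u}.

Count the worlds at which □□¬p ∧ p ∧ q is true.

t: □□¬p is T, p ∧ q is F. ✗
u: □□¬p is T, p ∧ q is T. ✓
v: □□¬p is F, p ∧ q is F. ✗
y: □□¬p is F, p ∧ q is F. ✗
z: □□¬p is F, p ∧ q is F. ✗
Satisfying worlds: {u}.

1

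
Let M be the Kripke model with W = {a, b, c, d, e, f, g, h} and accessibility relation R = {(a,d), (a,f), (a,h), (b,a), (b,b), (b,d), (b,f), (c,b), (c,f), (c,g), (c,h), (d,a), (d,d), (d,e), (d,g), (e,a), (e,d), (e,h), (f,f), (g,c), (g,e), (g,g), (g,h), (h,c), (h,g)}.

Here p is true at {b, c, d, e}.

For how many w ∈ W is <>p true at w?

7

a: successors {d, f, h}; p there: d:T, f:F, h:F. ✓
b: successors {a, b, d, f}; p there: a:F, b:T, d:T, f:F. ✓
c: successors {b, f, g, h}; p there: b:T, f:F, g:F, h:F. ✓
d: successors {a, d, e, g}; p there: a:F, d:T, e:T, g:F. ✓
e: successors {a, d, h}; p there: a:F, d:T, h:F. ✓
f: successors {f}; p there: f:F. ✗
g: successors {c, e, g, h}; p there: c:T, e:T, g:F, h:F. ✓
h: successors {c, g}; p there: c:T, g:F. ✓
Satisfying worlds: {a, b, c, d, e, g, h}.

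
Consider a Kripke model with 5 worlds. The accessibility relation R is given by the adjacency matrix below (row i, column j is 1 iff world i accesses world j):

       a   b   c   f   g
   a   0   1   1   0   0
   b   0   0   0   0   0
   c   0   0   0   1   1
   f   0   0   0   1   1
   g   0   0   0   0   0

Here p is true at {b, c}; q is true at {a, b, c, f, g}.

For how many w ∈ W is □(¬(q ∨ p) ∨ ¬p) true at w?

4

a: successors {b, c}; ¬(q ∨ p) ∨ ¬p there: b:F, c:F. ✗
b: no successors, so □(¬(q ∨ p) ∨ ¬p) holds vacuously. ✓
c: successors {f, g}; ¬(q ∨ p) ∨ ¬p there: f:T, g:T. ✓
f: successors {f, g}; ¬(q ∨ p) ∨ ¬p there: f:T, g:T. ✓
g: no successors, so □(¬(q ∨ p) ∨ ¬p) holds vacuously. ✓
Satisfying worlds: {b, c, f, g}.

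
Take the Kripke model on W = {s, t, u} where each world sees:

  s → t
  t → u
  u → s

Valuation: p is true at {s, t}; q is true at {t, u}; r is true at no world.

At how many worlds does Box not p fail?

s: successors {t}; not p there: t:F. ✗
t: successors {u}; not p there: u:T. ✓
u: successors {s}; not p there: s:F. ✗
Satisfying worlds: {t}.
So Box not p fails at the other 2 worlds.

2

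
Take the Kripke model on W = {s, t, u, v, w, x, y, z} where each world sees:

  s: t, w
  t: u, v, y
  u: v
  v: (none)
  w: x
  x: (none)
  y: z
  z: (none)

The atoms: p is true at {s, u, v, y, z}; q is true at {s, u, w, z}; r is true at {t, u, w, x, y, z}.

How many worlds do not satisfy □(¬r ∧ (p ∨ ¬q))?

s: successors {t, w}; ¬r ∧ (p ∨ ¬q) there: t:F, w:F. ✗
t: successors {u, v, y}; ¬r ∧ (p ∨ ¬q) there: u:F, v:T, y:F. ✗
u: successors {v}; ¬r ∧ (p ∨ ¬q) there: v:T. ✓
v: no successors, so □(¬r ∧ (p ∨ ¬q)) holds vacuously. ✓
w: successors {x}; ¬r ∧ (p ∨ ¬q) there: x:F. ✗
x: no successors, so □(¬r ∧ (p ∨ ¬q)) holds vacuously. ✓
y: successors {z}; ¬r ∧ (p ∨ ¬q) there: z:F. ✗
z: no successors, so □(¬r ∧ (p ∨ ¬q)) holds vacuously. ✓
Satisfying worlds: {u, v, x, z}.
So □(¬r ∧ (p ∨ ¬q)) fails at the other 4 worlds.

4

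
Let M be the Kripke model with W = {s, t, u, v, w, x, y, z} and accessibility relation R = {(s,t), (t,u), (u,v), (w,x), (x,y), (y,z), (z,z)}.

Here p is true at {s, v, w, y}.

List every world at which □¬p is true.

{s, t, v, w, y, z}

s: successors {t}; ¬p there: t:T. ✓
t: successors {u}; ¬p there: u:T. ✓
u: successors {v}; ¬p there: v:F. ✗
v: no successors, so □¬p holds vacuously. ✓
w: successors {x}; ¬p there: x:T. ✓
x: successors {y}; ¬p there: y:F. ✗
y: successors {z}; ¬p there: z:T. ✓
z: successors {z}; ¬p there: z:T. ✓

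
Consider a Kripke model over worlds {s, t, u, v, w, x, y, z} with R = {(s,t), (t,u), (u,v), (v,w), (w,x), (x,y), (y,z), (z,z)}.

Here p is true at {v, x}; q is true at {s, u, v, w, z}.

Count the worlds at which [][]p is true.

s: successors {t}; []p there: t:F. ✗
t: successors {u}; []p there: u:T. ✓
u: successors {v}; []p there: v:F. ✗
v: successors {w}; []p there: w:T. ✓
w: successors {x}; []p there: x:F. ✗
x: successors {y}; []p there: y:F. ✗
y: successors {z}; []p there: z:F. ✗
z: successors {z}; []p there: z:F. ✗
Satisfying worlds: {t, v}.

2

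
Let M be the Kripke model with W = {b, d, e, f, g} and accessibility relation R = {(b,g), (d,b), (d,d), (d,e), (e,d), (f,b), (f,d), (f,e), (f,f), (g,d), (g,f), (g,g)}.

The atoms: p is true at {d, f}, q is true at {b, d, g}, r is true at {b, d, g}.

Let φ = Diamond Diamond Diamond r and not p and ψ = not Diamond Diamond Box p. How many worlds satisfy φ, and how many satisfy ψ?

3 and 1

For Diamond Diamond Diamond r and not p:
b: Diamond Diamond Diamond r is T, not p is T. ✓
d: Diamond Diamond Diamond r is T, not p is F. ✗
e: Diamond Diamond Diamond r is T, not p is T. ✓
f: Diamond Diamond Diamond r is T, not p is F. ✗
g: Diamond Diamond Diamond r is T, not p is T. ✓
— 3 worlds.
For not Diamond Diamond Box p:
b: Diamond Diamond Box p is F. ✓
d: Diamond Diamond Box p is T. ✗
e: Diamond Diamond Box p is T. ✗
f: Diamond Diamond Box p is T. ✗
g: Diamond Diamond Box p is T. ✗
— 1 world.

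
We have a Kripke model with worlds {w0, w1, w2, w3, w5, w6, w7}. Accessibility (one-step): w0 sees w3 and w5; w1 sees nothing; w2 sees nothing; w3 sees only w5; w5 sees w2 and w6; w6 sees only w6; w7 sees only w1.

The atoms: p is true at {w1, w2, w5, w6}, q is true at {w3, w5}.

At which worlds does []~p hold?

{w1, w2}

w0: successors {w3, w5}; ~p there: w3:T, w5:F. ✗
w1: no successors, so []~p holds vacuously. ✓
w2: no successors, so []~p holds vacuously. ✓
w3: successors {w5}; ~p there: w5:F. ✗
w5: successors {w2, w6}; ~p there: w2:F, w6:F. ✗
w6: successors {w6}; ~p there: w6:F. ✗
w7: successors {w1}; ~p there: w1:F. ✗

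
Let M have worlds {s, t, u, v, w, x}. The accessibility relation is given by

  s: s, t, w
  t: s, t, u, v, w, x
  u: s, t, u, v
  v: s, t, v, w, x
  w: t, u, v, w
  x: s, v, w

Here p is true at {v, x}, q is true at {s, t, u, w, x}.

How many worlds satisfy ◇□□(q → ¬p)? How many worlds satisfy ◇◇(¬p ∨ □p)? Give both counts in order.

For ◇□□(q → ¬p):
s: successors {s, t, w}; □□(q → ¬p) there: s:F, t:F, w:F. ✗
t: successors {s, t, u, v, w, x}; □□(q → ¬p) there: s:F, t:F, u:F, v:F, w:F, x:F. ✗
u: successors {s, t, u, v}; □□(q → ¬p) there: s:F, t:F, u:F, v:F. ✗
v: successors {s, t, v, w, x}; □□(q → ¬p) there: s:F, t:F, v:F, w:F, x:F. ✗
w: successors {t, u, v, w}; □□(q → ¬p) there: t:F, u:F, v:F, w:F. ✗
x: successors {s, v, w}; □□(q → ¬p) there: s:F, v:F, w:F. ✗
— 0 worlds.
For ◇◇(¬p ∨ □p):
s: successors {s, t, w}; ◇(¬p ∨ □p) there: s:T, t:T, w:T. ✓
t: successors {s, t, u, v, w, x}; ◇(¬p ∨ □p) there: s:T, t:T, u:T, v:T, w:T, x:T. ✓
u: successors {s, t, u, v}; ◇(¬p ∨ □p) there: s:T, t:T, u:T, v:T. ✓
v: successors {s, t, v, w, x}; ◇(¬p ∨ □p) there: s:T, t:T, v:T, w:T, x:T. ✓
w: successors {t, u, v, w}; ◇(¬p ∨ □p) there: t:T, u:T, v:T, w:T. ✓
x: successors {s, v, w}; ◇(¬p ∨ □p) there: s:T, v:T, w:T. ✓
— 6 worlds.

0 and 6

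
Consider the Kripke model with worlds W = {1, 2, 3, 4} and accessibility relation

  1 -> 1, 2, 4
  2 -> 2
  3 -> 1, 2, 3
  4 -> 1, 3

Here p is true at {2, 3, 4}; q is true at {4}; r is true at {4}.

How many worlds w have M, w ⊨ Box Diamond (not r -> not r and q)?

1: successors {1, 2, 4}; Diamond (not r -> not r and q) there: 1:T, 2:F, 4:F. ✗
2: successors {2}; Diamond (not r -> not r and q) there: 2:F. ✗
3: successors {1, 2, 3}; Diamond (not r -> not r and q) there: 1:T, 2:F, 3:F. ✗
4: successors {1, 3}; Diamond (not r -> not r and q) there: 1:T, 3:F. ✗
Satisfying worlds: ∅.

0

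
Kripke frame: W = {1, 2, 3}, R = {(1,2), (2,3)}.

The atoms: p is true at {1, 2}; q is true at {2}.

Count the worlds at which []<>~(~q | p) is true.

1

1: successors {2}; <>~(~q | p) there: 2:F. ✗
2: successors {3}; <>~(~q | p) there: 3:F. ✗
3: no successors, so []<>~(~q | p) holds vacuously. ✓
Satisfying worlds: {3}.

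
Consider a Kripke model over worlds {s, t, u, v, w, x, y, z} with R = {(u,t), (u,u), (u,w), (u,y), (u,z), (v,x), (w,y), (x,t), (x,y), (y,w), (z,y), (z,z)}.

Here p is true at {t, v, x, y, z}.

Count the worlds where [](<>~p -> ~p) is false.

4

s: no successors, so [](<>~p -> ~p) holds vacuously. ✓
t: no successors, so [](<>~p -> ~p) holds vacuously. ✓
u: successors {t, u, w, y, z}; <>~p -> ~p there: t:T, u:T, w:T, y:F, z:T. ✗
v: successors {x}; <>~p -> ~p there: x:T. ✓
w: successors {y}; <>~p -> ~p there: y:F. ✗
x: successors {t, y}; <>~p -> ~p there: t:T, y:F. ✗
y: successors {w}; <>~p -> ~p there: w:T. ✓
z: successors {y, z}; <>~p -> ~p there: y:F, z:T. ✗
Satisfying worlds: {s, t, v, y}.
So [](<>~p -> ~p) fails at the other 4 worlds.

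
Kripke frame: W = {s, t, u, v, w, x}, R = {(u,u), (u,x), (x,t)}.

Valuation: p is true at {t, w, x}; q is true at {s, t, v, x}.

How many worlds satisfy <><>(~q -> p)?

s: no successors, so <><>(~q -> p) fails. ✗
t: no successors, so <><>(~q -> p) fails. ✗
u: successors {u, x}; <>(~q -> p) there: u:T, x:T. ✓
v: no successors, so <><>(~q -> p) fails. ✗
w: no successors, so <><>(~q -> p) fails. ✗
x: successors {t}; <>(~q -> p) there: t:F. ✗
Satisfying worlds: {u}.

1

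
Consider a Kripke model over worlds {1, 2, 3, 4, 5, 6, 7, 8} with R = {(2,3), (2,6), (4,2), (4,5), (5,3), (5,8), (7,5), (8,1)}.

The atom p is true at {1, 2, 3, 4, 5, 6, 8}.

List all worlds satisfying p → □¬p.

{1, 3, 6, 7}

1: p is T, □¬p is T. ✓
2: p is T, □¬p is F. ✗
3: p is T, □¬p is T. ✓
4: p is T, □¬p is F. ✗
5: p is T, □¬p is F. ✗
6: p is T, □¬p is T. ✓
7: p is F, □¬p is F. ✓
8: p is T, □¬p is F. ✗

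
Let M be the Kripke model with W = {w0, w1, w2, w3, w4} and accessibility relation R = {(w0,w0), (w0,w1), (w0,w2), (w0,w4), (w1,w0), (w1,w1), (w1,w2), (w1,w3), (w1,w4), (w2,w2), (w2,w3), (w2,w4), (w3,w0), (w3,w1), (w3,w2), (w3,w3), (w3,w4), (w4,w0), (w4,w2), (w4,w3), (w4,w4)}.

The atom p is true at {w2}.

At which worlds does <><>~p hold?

w0: successors {w0, w1, w2, w4}; <>~p there: w0:T, w1:T, w2:T, w4:T. ✓
w1: successors {w0, w1, w2, w3, w4}; <>~p there: w0:T, w1:T, w2:T, w3:T, w4:T. ✓
w2: successors {w2, w3, w4}; <>~p there: w2:T, w3:T, w4:T. ✓
w3: successors {w0, w1, w2, w3, w4}; <>~p there: w0:T, w1:T, w2:T, w3:T, w4:T. ✓
w4: successors {w0, w2, w3, w4}; <>~p there: w0:T, w2:T, w3:T, w4:T. ✓

{w0, w1, w2, w3, w4}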